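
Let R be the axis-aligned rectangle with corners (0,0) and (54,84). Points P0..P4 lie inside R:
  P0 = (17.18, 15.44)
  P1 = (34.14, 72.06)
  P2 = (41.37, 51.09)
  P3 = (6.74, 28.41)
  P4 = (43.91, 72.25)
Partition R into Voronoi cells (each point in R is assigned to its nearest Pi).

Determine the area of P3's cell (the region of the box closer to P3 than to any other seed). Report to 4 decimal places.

1. box [0,54]×[0,84]: [(0, 0) (54, 0) (54, 84) (0, 84)]
2. ⊥bis P3·P0 via (11.96,21.925): [(0, 12.298) (54, 55.7644) (54, 84) (0, 84)]  |A|=2698.3144
3. ⊥bis P3·P1 via (20.44,50.235): [(0, 63.0656) (0, 12.298) (35.436, 40.8217)]  |A|=899.5018
4. ⊥bis P3·P2 via (24.055,39.75): [(14.918, 53.7013) (0, 63.0656) (0, 12.298) (27.5241, 34.4531)]  |A|=783.2146
5. ⊥bis P3·P4 via (25.325,50.33): [(14.918, 53.7013) (0, 63.0656) (0, 12.298) (27.5241, 34.4531)]  |A|=783.2146
6. canonical 4-gon: [(14.918, 53.7013) (0, 63.0656) (0, 12.298) (27.5241, 34.4531)]
7. shoelace: 783.2146

Area of P3's cell: 783.2146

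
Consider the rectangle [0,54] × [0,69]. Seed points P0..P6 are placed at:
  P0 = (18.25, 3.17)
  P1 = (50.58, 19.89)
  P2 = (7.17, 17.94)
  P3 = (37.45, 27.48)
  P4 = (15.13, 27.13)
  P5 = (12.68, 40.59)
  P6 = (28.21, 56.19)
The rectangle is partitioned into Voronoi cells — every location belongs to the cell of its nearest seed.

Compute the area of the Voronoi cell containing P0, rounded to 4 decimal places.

1. box [0,54]×[0,69]: [(0, 0) (54, 0) (54, 69) (0, 69)]
2. ⊥bis P0·P1 via (34.415,11.53): [(0, 0) (40.3779, 0) (4.6934, 69) (0, 69)]  |A|=1554.962
3. ⊥bis P0·P2 via (12.71,10.555): [(0, 1.0203) (0, 0) (40.3779, 0) (28.7113, 22.5587)]  |A|=470.0846
4. ⊥bis P0·P3 via (27.85,15.325): [(23.5723, 18.7035) (0, 1.0203) (0, 0) (40.3779, 0) (35.6303, 9.1802)]  |A|=422.3714
5. ⊥bis P0·P4 via (16.69,15.15): [(26.4607, 16.4223) (19.2859, 15.488) (0, 1.0203) (0, 0) (40.3779, 0) (35.6303, 9.1802)]  |A|=412.8384
6. ⊥bis P0·P5 via (15.465,21.88): [(26.4607, 16.4223) (19.2859, 15.488) (0, 1.0203) (0, 0) (40.3779, 0) (35.6303, 9.1802)]  |A|=412.8384
7. ⊥bis P0·P6 via (23.23,29.68): [(26.4607, 16.4223) (19.2859, 15.488) (0, 1.0203) (0, 0) (40.3779, 0) (35.6303, 9.1802)]  |A|=412.8384
8. canonical 6-gon: [(26.4607, 16.4223) (19.2859, 15.488) (0, 1.0203) (0, 0) (40.3779, 0) (35.6303, 9.1802)]
9. shoelace: 412.8384

Area of P0's cell: 412.8384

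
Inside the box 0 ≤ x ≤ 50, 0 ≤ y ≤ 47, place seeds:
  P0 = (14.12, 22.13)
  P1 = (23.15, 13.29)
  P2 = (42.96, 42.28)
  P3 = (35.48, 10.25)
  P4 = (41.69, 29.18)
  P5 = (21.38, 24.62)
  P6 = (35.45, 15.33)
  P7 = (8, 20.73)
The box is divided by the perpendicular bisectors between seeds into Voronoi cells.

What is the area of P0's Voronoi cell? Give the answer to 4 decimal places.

1. box [0,50]×[0,47]: [(0, 0) (50, 0) (50, 47) (0, 47)]
2. ⊥bis P0·P1 via (18.635,17.71): [(0, 0) (1.2976, 0) (47.3087, 47) (0, 47)]  |A|=1142.2491
3. ⊥bis P0·P2 via (28.54,32.205): [(0, 0) (1.2976, 0) (30.3246, 29.6508) (18.203, 47) (0, 47)]  |A|=889.7689
4. ⊥bis P0·P3 via (24.8,16.19): [(0, 0) (1.2976, 0) (30.3246, 29.6508) (18.203, 47) (0, 47)]  |A|=889.7689
5. ⊥bis P0·P4 via (27.905,25.655): [(0, 0) (1.2976, 0) (27.596, 26.8636) (24.8966, 37.4196) (18.203, 47) (0, 47)]  |A|=871.6053
6. ⊥bis P0·P5 via (17.75,23.375): [(0, 0) (1.2976, 0) (19.4185, 18.5103) (9.6472, 47) (0, 47)]  |A|=605.7669
7. ⊥bis P0·P6 via (24.785,18.73): [(0, 0) (1.2976, 0) (19.4185, 18.5103) (9.6472, 47) (0, 47)]  |A|=605.7669
8. ⊥bis P0·P7 via (11.06,21.43): [(13.1846, 12.1425) (19.4185, 18.5103) (9.6472, 47) (5.2107, 47)]  |A|=197.2352
9. canonical 4-gon: [(13.1846, 12.1425) (19.4185, 18.5103) (9.6472, 47) (5.2107, 47)]
10. shoelace: 197.2352

Area of P0's cell: 197.2352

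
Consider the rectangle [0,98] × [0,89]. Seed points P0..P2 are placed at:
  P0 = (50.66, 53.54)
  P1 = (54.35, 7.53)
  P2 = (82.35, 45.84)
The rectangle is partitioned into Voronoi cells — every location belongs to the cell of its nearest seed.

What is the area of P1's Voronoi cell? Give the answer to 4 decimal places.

1. box [0,98]×[0,89]: [(0, 0) (98, 0) (98, 89) (0, 89)]
2. ⊥bis P1·P0 via (52.505,30.535): [(0, 26.3241) (0, 0) (98, 0) (98, 34.1837)]  |A|=2964.8821
3. ⊥bis P1·P2 via (68.35,26.685): [(62.0365, 31.2994) (0, 26.3241) (0, 0) (98, 0) (98, 5.0144)]  |A|=2440.3671
4. canonical 5-gon: [(62.0365, 31.2994) (0, 26.3241) (0, 0) (98, 0) (98, 5.0144)]
5. shoelace: 2440.3671

Area of P1's cell: 2440.3671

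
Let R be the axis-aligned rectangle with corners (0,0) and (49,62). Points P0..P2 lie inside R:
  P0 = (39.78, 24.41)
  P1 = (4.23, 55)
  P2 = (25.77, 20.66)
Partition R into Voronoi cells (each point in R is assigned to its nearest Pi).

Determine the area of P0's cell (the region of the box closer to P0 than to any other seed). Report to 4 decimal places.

Area of P0's cell: 986.8055

1. box [0,49]×[0,62]: [(0, 0) (49, 0) (49, 62) (0, 62)]
2. ⊥bis P0·P1 via (22.005,39.705): [(0, 14.132) (0, 0) (49, 0) (49, 62) (41.1894, 62)]  |A|=2052.174
3. ⊥bis P0·P2 via (32.775,22.535): [(26.7143, 45.1779) (38.8069, 0) (49, 0) (49, 62) (41.1894, 62)]  |A|=986.8055
4. canonical 5-gon: [(26.7143, 45.1779) (38.8069, 0) (49, 0) (49, 62) (41.1894, 62)]
5. shoelace: 986.8055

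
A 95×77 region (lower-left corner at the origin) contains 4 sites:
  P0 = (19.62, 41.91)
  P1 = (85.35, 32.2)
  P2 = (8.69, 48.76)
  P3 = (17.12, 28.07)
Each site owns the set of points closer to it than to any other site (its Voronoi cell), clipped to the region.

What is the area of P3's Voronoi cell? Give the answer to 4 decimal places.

Area of P3's cell: 1730.5248

1. box [0,95]×[0,77]: [(0, 0) (95, 0) (95, 77) (0, 77)]
2. ⊥bis P3·P0 via (18.37,34.99): [(0, 38.3083) (0, 0) (95, 0) (95, 21.1479)]  |A|=2824.1674
3. ⊥bis P3·P1 via (51.235,30.135): [(51.3012, 29.0414) (0, 38.3083) (0, 0) (53.0591, 0)]  |A|=1753.0866
4. ⊥bis P3·P2 via (12.905,38.415): [(51.3012, 29.0414) (8.7596, 36.726) (0, 33.1569) (0, 0) (53.0591, 0)]  |A|=1730.5248
5. canonical 5-gon: [(51.3012, 29.0414) (8.7596, 36.726) (0, 33.1569) (0, 0) (53.0591, 0)]
6. shoelace: 1730.5248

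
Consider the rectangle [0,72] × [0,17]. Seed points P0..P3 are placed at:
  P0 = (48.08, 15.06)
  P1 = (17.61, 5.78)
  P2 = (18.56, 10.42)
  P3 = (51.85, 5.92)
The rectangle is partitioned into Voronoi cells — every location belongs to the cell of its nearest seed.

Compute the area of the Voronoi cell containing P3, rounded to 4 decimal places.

Area of P3's cell: 435.1039

1. box [0,72]×[0,17]: [(0, 0) (72, 0) (72, 17) (0, 17)]
2. ⊥bis P3·P0 via (49.965,10.49): [(24.533, 0) (72, 0) (72, 17) (65.7479, 17)]  |A|=456.6126
3. ⊥bis P3·P1 via (34.73,5.85): [(34.7367, 4.2087) (34.7539, 0) (72, 0) (72, 17) (65.7479, 17)]  |A|=435.1039
4. ⊥bis P3·P2 via (35.205,8.17): [(34.7367, 4.2087) (34.7539, 0) (72, 0) (72, 17) (65.7479, 17)]  |A|=435.1039
5. canonical 5-gon: [(34.7367, 4.2087) (34.7539, 0) (72, 0) (72, 17) (65.7479, 17)]
6. shoelace: 435.1039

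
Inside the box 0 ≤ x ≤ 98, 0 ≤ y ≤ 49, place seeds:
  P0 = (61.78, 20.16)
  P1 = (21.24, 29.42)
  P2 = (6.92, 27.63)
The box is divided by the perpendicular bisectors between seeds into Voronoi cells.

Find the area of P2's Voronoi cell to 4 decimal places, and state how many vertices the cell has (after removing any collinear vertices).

Area of P2's cell: 714.5731 (4 vertices)

1. box [0,98]×[0,49]: [(0, 0) (98, 0) (98, 49) (0, 49)]
2. ⊥bis P2·P0 via (34.35,23.895): [(0, 0) (31.0963, 0) (37.7684, 49) (0, 49)]  |A|=1687.1866
3. ⊥bis P2·P1 via (14.08,28.525): [(0, 0) (17.6456, 0) (11.5206, 49) (0, 49)]  |A|=714.5731
4. canonical 4-gon: [(0, 0) (17.6456, 0) (11.5206, 49) (0, 49)]
5. shoelace: 714.5731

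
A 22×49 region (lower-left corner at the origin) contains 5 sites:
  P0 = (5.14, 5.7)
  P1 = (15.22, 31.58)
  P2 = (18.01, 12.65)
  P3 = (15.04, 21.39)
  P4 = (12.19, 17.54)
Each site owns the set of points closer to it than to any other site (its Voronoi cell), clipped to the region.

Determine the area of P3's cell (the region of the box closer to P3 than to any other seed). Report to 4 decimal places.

Area of P3's cell: 104.2146

1. box [0,22]×[0,49]: [(0, 0) (22, 0) (22, 49) (0, 49)]
2. ⊥bis P3·P0 via (10.09,13.545): [(0, 19.9115) (22, 6.0301) (22, 49) (0, 49)]  |A|=792.6421
3. ⊥bis P3·P1 via (15.13,26.485): [(0, 26.7523) (0, 19.9115) (22, 6.0301) (22, 26.3636)]  |A|=298.9171
4. ⊥bis P3·P2 via (16.525,17.02): [(0, 26.7523) (0, 19.9115) (8.763, 14.3823) (22, 18.8805) (22, 26.3636)]  |A|=213.8664
5. ⊥bis P3·P4 via (13.615,19.465): [(3.863, 26.684) (16.7943, 17.1115) (22, 18.8805) (22, 26.3636)]  |A|=104.2146
6. canonical 4-gon: [(3.863, 26.684) (16.7943, 17.1115) (22, 18.8805) (22, 26.3636)]
7. shoelace: 104.2146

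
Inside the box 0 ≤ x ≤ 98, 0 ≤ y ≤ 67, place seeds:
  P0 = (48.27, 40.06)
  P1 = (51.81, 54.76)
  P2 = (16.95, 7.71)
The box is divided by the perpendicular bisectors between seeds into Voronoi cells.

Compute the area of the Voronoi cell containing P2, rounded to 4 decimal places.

Area of P2's cell: 1588.2941

1. box [0,98]×[0,67]: [(0, 0) (98, 0) (98, 67) (0, 67)]
2. ⊥bis P2·P0 via (32.61,23.885): [(0, 55.4567) (0, 0) (57.2805, 0)]  |A|=1588.2941
3. ⊥bis P2·P1 via (34.38,31.235): [(0, 55.4567) (0, 0) (57.2805, 0)]  |A|=1588.2941
4. canonical 3-gon: [(0, 55.4567) (0, 0) (57.2805, 0)]
5. shoelace: 1588.2941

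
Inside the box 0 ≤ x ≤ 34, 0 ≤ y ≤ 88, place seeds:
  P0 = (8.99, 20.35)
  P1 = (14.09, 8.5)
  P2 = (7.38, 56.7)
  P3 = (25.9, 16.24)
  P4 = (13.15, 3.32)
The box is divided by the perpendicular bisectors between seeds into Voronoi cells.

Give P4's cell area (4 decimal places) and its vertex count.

1. box [0,34]×[0,88]: [(0, 0) (34, 0) (34, 88) (0, 88)]
2. ⊥bis P4·P0 via (11.07,11.835): [(0, 9.1309) (0, 0) (34, 0) (34, 17.4362)]  |A|=451.6407
3. ⊥bis P4·P1 via (13.62,5.91): [(0, 8.3816) (0, 0) (34, 0) (34, 2.2117)]  |A|=180.0858
4. ⊥bis P4·P2 via (10.265,30.01): [(0, 8.3816) (0, 0) (34, 0) (34, 2.2117)]  |A|=180.0858
5. ⊥bis P4·P3 via (19.525,9.78): [(25.6607, 3.725) (0, 8.3816) (0, 0) (29.4354, 0)]  |A|=162.3622
6. canonical 4-gon: [(25.6607, 3.725) (0, 8.3816) (0, 0) (29.4354, 0)]
7. shoelace: 162.3622

Area of P4's cell: 162.3622 (4 vertices)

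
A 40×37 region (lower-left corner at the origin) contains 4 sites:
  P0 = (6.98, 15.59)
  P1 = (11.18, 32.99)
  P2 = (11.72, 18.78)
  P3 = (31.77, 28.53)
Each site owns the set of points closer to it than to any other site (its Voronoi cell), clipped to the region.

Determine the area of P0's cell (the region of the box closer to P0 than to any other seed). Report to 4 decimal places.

1. box [0,40]×[0,37]: [(0, 0) (40, 0) (40, 37) (0, 37)]
2. ⊥bis P0·P1 via (9.08,24.29): [(0, 26.4817) (0, 0) (40, 0) (40, 16.8266)]  |A|=866.1655
3. ⊥bis P0·P2 via (9.35,17.185): [(3.6933, 25.5902) (0, 26.4817) (0, 0) (20.9154, 0)]  |A|=316.5181
4. ⊥bis P0·P3 via (19.375,22.06): [(3.6933, 25.5902) (0, 26.4817) (0, 0) (20.9154, 0)]  |A|=316.5181
5. canonical 4-gon: [(3.6933, 25.5902) (0, 26.4817) (0, 0) (20.9154, 0)]
6. shoelace: 316.5181

Area of P0's cell: 316.5181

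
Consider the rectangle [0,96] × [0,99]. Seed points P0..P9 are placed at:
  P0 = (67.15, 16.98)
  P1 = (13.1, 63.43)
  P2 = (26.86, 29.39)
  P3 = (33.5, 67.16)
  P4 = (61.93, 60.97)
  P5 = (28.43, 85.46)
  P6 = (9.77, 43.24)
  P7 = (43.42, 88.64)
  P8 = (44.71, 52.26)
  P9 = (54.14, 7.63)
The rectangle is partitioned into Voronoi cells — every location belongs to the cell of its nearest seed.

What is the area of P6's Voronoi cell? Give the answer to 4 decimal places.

1. box [0,96]×[0,99]: [(0, 0) (96, 0) (96, 99) (0, 99)]
2. ⊥bis P6·P0 via (38.46,30.11): [(0, 0) (24.6801, 0) (69.9876, 99) (0, 99)]  |A|=4686.051
3. ⊥bis P6·P1 via (11.435,53.335): [(0, 55.221) (0, 0) (24.6801, 0) (46.4462, 47.5605)]  |A|=1869.3035
4. ⊥bis P6·P2 via (18.315,36.315): [(29.6708, 50.3273) (0, 55.221) (0, 13.7155)]  |A|=615.751
5. ⊥bis P6·P3 via (21.635,55.2): [(28.2785, 48.6093) (25.9237, 50.9453) (0, 55.221) (0, 13.7155)]  |A|=612.102
6. ⊥bis P6·P4 via (35.85,52.105): [(28.2785, 48.6093) (25.9237, 50.9453) (0, 55.221) (0, 13.7155)]  |A|=612.102
7. ⊥bis P6·P5 via (19.1,64.35): [(28.2785, 48.6093) (25.9237, 50.9453) (0, 55.221) (0, 13.7155)]  |A|=612.102
8. ⊥bis P6·P7 via (26.595,65.94): [(28.2785, 48.6093) (25.9237, 50.9453) (0, 55.221) (0, 13.7155)]  |A|=612.102
9. ⊥bis P6·P8 via (27.24,47.75): [(27.3226, 47.4299) (26.5843, 50.29) (25.9237, 50.9453) (0, 55.221) (0, 13.7155)]  |A|=610.2997
10. ⊥bis P6·P9 via (31.955,25.435): [(27.3226, 47.4299) (26.5843, 50.29) (25.9237, 50.9453) (0, 55.221) (0, 13.7155)]  |A|=610.2997
11. canonical 5-gon: [(27.3226, 47.4299) (26.5843, 50.29) (25.9237, 50.9453) (0, 55.221) (0, 13.7155)]
12. shoelace: 610.2997

Area of P6's cell: 610.2997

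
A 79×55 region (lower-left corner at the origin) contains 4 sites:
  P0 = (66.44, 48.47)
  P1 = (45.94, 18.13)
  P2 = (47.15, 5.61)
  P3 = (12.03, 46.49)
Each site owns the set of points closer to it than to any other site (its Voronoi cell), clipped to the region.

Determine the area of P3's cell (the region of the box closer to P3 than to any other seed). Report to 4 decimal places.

Area of P3's cell: 1315.6600

1. box [0,79]×[0,55]: [(0, 0) (79, 0) (79, 55) (0, 55)]
2. ⊥bis P3·P0 via (39.235,47.48): [(0, 0) (40.9628, 0) (38.9613, 55) (0, 55)]  |A|=2197.9144
3. ⊥bis P3·P1 via (28.985,32.31): [(0, 0) (1.9631, 0) (39.3366, 44.6874) (38.9613, 55) (0, 55)]  |A|=1326.5168
4. ⊥bis P3·P2 via (29.59,26.05): [(0, 0.6292) (8.843, 8.2263) (39.3366, 44.6874) (38.9613, 55) (0, 55)]  |A|=1315.66
5. canonical 5-gon: [(0, 0.6292) (8.843, 8.2263) (39.3366, 44.6874) (38.9613, 55) (0, 55)]
6. shoelace: 1315.66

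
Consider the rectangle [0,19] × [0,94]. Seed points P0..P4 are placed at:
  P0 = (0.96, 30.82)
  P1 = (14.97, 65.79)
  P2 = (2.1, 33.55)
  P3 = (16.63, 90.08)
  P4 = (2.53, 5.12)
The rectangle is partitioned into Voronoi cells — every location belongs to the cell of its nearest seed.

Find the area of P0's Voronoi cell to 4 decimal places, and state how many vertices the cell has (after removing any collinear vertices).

Area of P0's cell: 197.8493 (4 vertices)

1. box [0,19]×[0,94]: [(0, 0) (19, 0) (19, 94) (0, 94)]
2. ⊥bis P0·P1 via (7.965,48.305): [(0, 51.496) (0, 0) (19, 0) (19, 43.8841)]  |A|=906.1107
3. ⊥bis P0·P2 via (1.53,32.185): [(0, 32.8239) (0, 0) (19, 0) (19, 24.8898)]  |A|=548.2805
4. ⊥bis P0·P3 via (8.795,60.45): [(0, 32.8239) (0, 0) (19, 0) (19, 24.8898)]  |A|=548.2805
5. ⊥bis P0·P4 via (1.745,17.97): [(0, 32.8239) (0, 17.8634) (19, 19.0241) (19, 24.8898)]  |A|=197.8493
6. canonical 4-gon: [(0, 32.8239) (0, 17.8634) (19, 19.0241) (19, 24.8898)]
7. shoelace: 197.8493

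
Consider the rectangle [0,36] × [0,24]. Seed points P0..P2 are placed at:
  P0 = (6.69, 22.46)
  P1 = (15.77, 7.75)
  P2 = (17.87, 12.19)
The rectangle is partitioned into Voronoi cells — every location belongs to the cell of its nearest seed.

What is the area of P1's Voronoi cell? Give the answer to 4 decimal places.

1. box [0,36]×[0,24]: [(0, 0) (36, 0) (36, 24) (0, 24)]
2. ⊥bis P1·P0 via (11.23,15.105): [(0, 8.1731) (0, 0) (36, 0) (36, 24) (25.6403, 24)]  |A|=661.0967
3. ⊥bis P1·P2 via (16.82,9.97): [(8.9451, 13.6946) (0, 8.1731) (0, 0) (36, 0) (36, 0.8984)]  |A|=295.2104
4. canonical 5-gon: [(8.9451, 13.6946) (0, 8.1731) (0, 0) (36, 0) (36, 0.8984)]
5. shoelace: 295.2104

Area of P1's cell: 295.2104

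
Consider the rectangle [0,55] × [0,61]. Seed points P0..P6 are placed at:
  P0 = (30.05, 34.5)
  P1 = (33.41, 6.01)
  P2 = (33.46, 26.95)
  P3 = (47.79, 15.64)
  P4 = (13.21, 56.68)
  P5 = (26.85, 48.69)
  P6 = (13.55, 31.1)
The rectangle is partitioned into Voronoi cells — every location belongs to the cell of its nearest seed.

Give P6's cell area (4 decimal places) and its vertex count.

Area of P6's cell: 751.8343 (7 vertices)

1. box [0,55]×[0,61]: [(0, 0) (55, 0) (55, 61) (0, 61)]
2. ⊥bis P6·P0 via (21.8,32.8): [(0, 0) (28.5588, 0) (15.9891, 61) (0, 61)]  |A|=1358.7103
3. ⊥bis P6·P1 via (23.48,18.555): [(0, 0) (0.0387, 0) (24.5593, 19.4093) (15.9891, 61) (0, 61)]  |A|=1081.9323
4. ⊥bis P6·P2 via (23.505,29.025): [(0, 0) (0.0387, 0) (20.8964, 16.5099) (23.0388, 26.7883) (15.9891, 61) (0, 61)]  |A|=1066.2138
5. ⊥bis P6·P3 via (30.67,23.37): [(0, 0) (0.0387, 0) (20.8964, 16.5099) (23.0388, 26.7883) (15.9891, 61) (0, 61)]  |A|=1066.2138
6. ⊥bis P6·P4 via (13.38,43.89): [(0, 43.7122) (0, 0) (0.0387, 0) (20.8964, 16.5099) (23.0388, 26.7883) (19.498, 43.9713)]  |A|=761.5378
7. ⊥bis P6·P5 via (20.2,39.895): [(14.8898, 43.9101) (0, 43.7122) (0, 0) (0.0387, 0) (20.8964, 16.5099) (23.0388, 26.7883) (20.3635, 39.7714)]  |A|=751.8343
8. canonical 7-gon: [(14.8898, 43.9101) (0, 43.7122) (0, 0) (0.0387, 0) (20.8964, 16.5099) (23.0388, 26.7883) (20.3635, 39.7714)]
9. shoelace: 751.8343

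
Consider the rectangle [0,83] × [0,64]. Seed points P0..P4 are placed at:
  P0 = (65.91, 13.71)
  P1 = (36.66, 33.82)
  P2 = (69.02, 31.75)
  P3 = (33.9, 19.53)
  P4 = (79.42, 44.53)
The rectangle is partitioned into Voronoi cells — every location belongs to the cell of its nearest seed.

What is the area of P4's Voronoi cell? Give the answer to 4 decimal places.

Area of P4's cell: 624.3407

1. box [0,83]×[0,64]: [(0, 0) (83, 0) (83, 64) (0, 64)]
2. ⊥bis P4·P0 via (72.665,29.12): [(0, 60.9728) (83, 24.5896) (83, 64) (0, 64)]  |A|=1761.1578
3. ⊥bis P4·P1 via (58.04,39.175): [(59.0653, 35.0815) (83, 24.5896) (83, 64) (51.8221, 64)]  |A|=922.4468
4. ⊥bis P4·P2 via (74.22,38.14): [(54.2235, 54.4126) (83, 30.9951) (83, 64) (51.8221, 64)]  |A|=624.3407
5. ⊥bis P4·P3 via (56.66,32.03): [(54.2235, 54.4126) (83, 30.9951) (83, 64) (51.8221, 64)]  |A|=624.3407
6. canonical 4-gon: [(54.2235, 54.4126) (83, 30.9951) (83, 64) (51.8221, 64)]
7. shoelace: 624.3407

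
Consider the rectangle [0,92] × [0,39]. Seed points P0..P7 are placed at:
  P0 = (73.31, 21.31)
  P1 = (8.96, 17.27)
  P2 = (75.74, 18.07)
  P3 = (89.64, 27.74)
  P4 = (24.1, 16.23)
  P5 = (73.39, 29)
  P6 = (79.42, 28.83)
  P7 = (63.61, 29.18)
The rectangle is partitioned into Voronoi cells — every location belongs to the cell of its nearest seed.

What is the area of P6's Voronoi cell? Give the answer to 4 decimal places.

Area of P6's cell: 135.0936

1. box [0,92]×[0,39]: [(0, 0) (92, 0) (92, 39) (0, 39)]
2. ⊥bis P6·P0 via (76.365,25.07): [(92, 12.3666) (92, 39) (59.2204, 39)]  |A|=436.5169
3. ⊥bis P6·P1 via (44.19,23.05): [(92, 12.3666) (92, 39) (59.2204, 39)]  |A|=436.5169
4. ⊥bis P6·P2 via (77.58,23.45): [(78.925, 22.99) (92, 18.5183) (92, 39) (59.2204, 39)]  |A|=396.3002
5. ⊥bis P6·P3 via (84.53,28.285): [(78.925, 22.99) (83.7879, 21.3269) (85.6728, 39) (59.2204, 39)]  |A|=256.2902
6. ⊥bis P6·P4 via (51.76,22.53): [(78.925, 22.99) (83.7879, 21.3269) (85.6728, 39) (59.2204, 39)]  |A|=256.2902
7. ⊥bis P6·P5 via (76.405,28.915): [(76.2981, 25.1243) (78.925, 22.99) (83.7879, 21.3269) (85.6728, 39) (76.6893, 39)]  |A|=135.0936
8. ⊥bis P6·P7 via (71.515,29.005): [(76.2981, 25.1243) (78.925, 22.99) (83.7879, 21.3269) (85.6728, 39) (76.6893, 39)]  |A|=135.0936
9. canonical 5-gon: [(76.2981, 25.1243) (78.925, 22.99) (83.7879, 21.3269) (85.6728, 39) (76.6893, 39)]
10. shoelace: 135.0936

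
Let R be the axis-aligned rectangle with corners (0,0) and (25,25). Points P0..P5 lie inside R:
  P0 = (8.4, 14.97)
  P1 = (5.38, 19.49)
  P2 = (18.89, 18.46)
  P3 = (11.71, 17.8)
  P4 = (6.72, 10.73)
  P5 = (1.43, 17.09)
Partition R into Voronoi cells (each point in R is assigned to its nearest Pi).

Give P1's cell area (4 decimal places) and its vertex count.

1. box [0,25]×[0,25]: [(0, 0) (25, 0) (25, 25) (0, 25)]
2. ⊥bis P1·P0 via (6.89,17.23): [(0, 12.6265) (18.5193, 25) (0, 25)]  |A|=114.5741
3. ⊥bis P1·P2 via (12.135,18.975): [(0, 12.6265) (12.2763, 20.8288) (12.5943, 25) (0, 25)]  |A|=102.2171
4. ⊥bis P1·P3 via (8.545,18.645): [(0, 12.6265) (8.4445, 18.2686) (10.2417, 25) (0, 25)]  |A|=86.7143
5. ⊥bis P1·P4 via (6.05,15.11): [(0, 14.1845) (3.0243, 14.6472) (8.4445, 18.2686) (10.2417, 25) (0, 25)]  |A|=84.3583
6. ⊥bis P1·P5 via (3.405,18.29): [(0, 23.8941) (4.8694, 15.8799) (8.4445, 18.2686) (10.2417, 25) (0, 25)]  |A|=59.2815
7. canonical 5-gon: [(0, 23.8941) (4.8694, 15.8799) (8.4445, 18.2686) (10.2417, 25) (0, 25)]
8. shoelace: 59.2815

Area of P1's cell: 59.2815 (5 vertices)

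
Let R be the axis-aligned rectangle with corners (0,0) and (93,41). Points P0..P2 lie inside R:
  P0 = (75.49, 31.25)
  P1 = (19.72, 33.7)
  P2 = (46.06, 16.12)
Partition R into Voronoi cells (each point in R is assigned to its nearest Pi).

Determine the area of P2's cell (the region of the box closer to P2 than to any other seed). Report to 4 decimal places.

Area of P2's cell: 1331.0962

1. box [0,93]×[0,41]: [(0, 0) (93, 0) (93, 41) (0, 41)]
2. ⊥bis P2·P0 via (60.775,23.685): [(0, 0) (72.9515, 0) (51.8733, 41) (0, 41)]  |A|=2558.9089
3. ⊥bis P2·P1 via (32.89,24.91): [(16.2644, 0) (72.9515, 0) (51.8733, 41) (43.6289, 41)]  |A|=1331.0962
4. canonical 4-gon: [(16.2644, 0) (72.9515, 0) (51.8733, 41) (43.6289, 41)]
5. shoelace: 1331.0962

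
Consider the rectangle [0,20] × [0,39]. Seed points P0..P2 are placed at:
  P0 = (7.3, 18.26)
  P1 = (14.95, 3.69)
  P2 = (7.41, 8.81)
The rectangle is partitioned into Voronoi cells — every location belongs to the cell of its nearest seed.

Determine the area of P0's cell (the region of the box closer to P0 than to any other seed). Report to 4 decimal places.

Area of P0's cell: 504.9710

1. box [0,20]×[0,39]: [(0, 0) (20, 0) (20, 39) (0, 39)]
2. ⊥bis P0·P1 via (11.125,10.975): [(0, 5.1338) (20, 15.6348) (20, 39) (0, 39)]  |A|=572.3137
3. ⊥bis P0·P2 via (7.355,13.535): [(0, 13.4494) (16.1967, 13.6379) (20, 15.6348) (20, 39) (0, 39)]  |A|=504.971
4. canonical 5-gon: [(0, 13.4494) (16.1967, 13.6379) (20, 15.6348) (20, 39) (0, 39)]
5. shoelace: 504.971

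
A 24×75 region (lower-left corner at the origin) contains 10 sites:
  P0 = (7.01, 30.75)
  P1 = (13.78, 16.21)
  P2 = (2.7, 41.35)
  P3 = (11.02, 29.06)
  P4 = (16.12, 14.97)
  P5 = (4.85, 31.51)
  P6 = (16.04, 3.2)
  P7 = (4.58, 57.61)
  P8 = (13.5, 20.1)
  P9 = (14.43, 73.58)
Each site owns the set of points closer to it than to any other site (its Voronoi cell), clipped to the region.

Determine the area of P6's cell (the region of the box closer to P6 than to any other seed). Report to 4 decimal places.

1. box [0,24]×[0,75]: [(0, 0) (24, 0) (24, 75) (0, 75)]
2. ⊥bis P6·P0 via (11.525,16.975): [(0, 13.1975) (0, 0) (24, 0) (24, 21.0639)]  |A|=411.1366
3. ⊥bis P6·P1 via (14.91,9.705): [(0, 7.1149) (0, 0) (24, 0) (24, 11.284)]  |A|=220.7879
4. ⊥bis P6·P2 via (9.37,22.275): [(0, 7.1149) (0, 0) (24, 0) (24, 11.284)]  |A|=220.7879
5. ⊥bis P6·P3 via (13.53,16.13): [(0, 7.1149) (0, 0) (24, 0) (24, 11.284)]  |A|=220.7879
6. ⊥bis P6·P4 via (16.08,9.085): [(11.5193, 9.116) (0, 7.1149) (0, 0) (24, 0) (24, 9.0312)]  |A|=206.7292
7. ⊥bis P6·P5 via (10.445,17.355): [(11.5193, 9.116) (0, 7.1149) (0, 0) (24, 0) (24, 9.0312)]  |A|=206.7292
8. ⊥bis P6·P7 via (10.31,30.405): [(11.5193, 9.116) (0, 7.1149) (0, 0) (24, 0) (24, 9.0312)]  |A|=206.7292
9. ⊥bis P6·P8 via (14.77,11.65): [(11.5193, 9.116) (0, 7.1149) (0, 0) (24, 0) (24, 9.0312)]  |A|=206.7292
10. ⊥bis P6·P9 via (15.235,38.39): [(11.5193, 9.116) (0, 7.1149) (0, 0) (24, 0) (24, 9.0312)]  |A|=206.7292
11. canonical 5-gon: [(11.5193, 9.116) (0, 7.1149) (0, 0) (24, 0) (24, 9.0312)]
12. shoelace: 206.7292

Area of P6's cell: 206.7292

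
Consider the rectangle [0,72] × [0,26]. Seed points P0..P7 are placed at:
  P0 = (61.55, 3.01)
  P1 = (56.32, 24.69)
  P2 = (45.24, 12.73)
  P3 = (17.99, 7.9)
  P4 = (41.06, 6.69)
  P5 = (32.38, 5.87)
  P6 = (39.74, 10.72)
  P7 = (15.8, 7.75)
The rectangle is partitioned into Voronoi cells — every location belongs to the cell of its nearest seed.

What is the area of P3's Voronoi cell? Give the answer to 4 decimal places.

Area of P3's cell: 244.6107

1. box [0,72]×[0,26]: [(0, 0) (72, 0) (72, 26) (0, 26)]
2. ⊥bis P3·P0 via (39.77,5.455): [(0, 0) (39.1576, 0) (42.0764, 26) (0, 26)]  |A|=1056.0418
3. ⊥bis P3·P1 via (37.155,16.295): [(0, 0) (39.1576, 0) (40.2052, 9.3317) (32.9038, 26) (0, 26)]  |A|=979.5967
4. ⊥bis P3·P2 via (31.615,10.315): [(0, 0) (33.4433, 0) (28.8349, 26) (0, 26)]  |A|=809.6163
5. ⊥bis P3·P4 via (29.525,7.295): [(0, 0) (29.1424, 0) (30.1245, 18.7244) (28.8349, 26) (0, 26)]  |A|=769.3503
6. ⊥bis P3·P5 via (25.185,6.885): [(0, 0) (24.2137, 0) (27.8816, 26) (0, 26)]  |A|=677.2387
7. ⊥bis P3·P6 via (28.865,9.31): [(0, 0) (24.2137, 0) (27.2664, 21.6395) (26.7011, 26) (0, 26)]  |A|=674.665
8. ⊥bis P3·P7 via (16.895,7.825): [(17.431, 0) (24.2137, 0) (27.2664, 21.6395) (26.7011, 26) (15.6501, 26)]  |A|=244.6107
9. canonical 5-gon: [(17.431, 0) (24.2137, 0) (27.2664, 21.6395) (26.7011, 26) (15.6501, 26)]
10. shoelace: 244.6107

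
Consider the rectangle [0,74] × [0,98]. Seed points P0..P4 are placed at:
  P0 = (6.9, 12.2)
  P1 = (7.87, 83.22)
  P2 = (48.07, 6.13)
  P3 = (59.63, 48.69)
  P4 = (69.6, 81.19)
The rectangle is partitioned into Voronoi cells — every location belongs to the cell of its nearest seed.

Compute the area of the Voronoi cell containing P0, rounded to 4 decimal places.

1. box [0,74]×[0,98]: [(0, 0) (74, 0) (74, 98) (0, 98)]
2. ⊥bis P0·P1 via (7.385,47.71): [(0, 47.8109) (0, 0) (74, 0) (74, 46.8002)]  |A|=3500.6081
3. ⊥bis P0·P2 via (27.485,9.165): [(33.1162, 47.3586) (0, 47.8109) (0, 0) (26.1337, 0)]  |A|=1410.4842
4. ⊥bis P0·P3 via (33.265,30.445): [(31.0866, 33.5929) (21.4503, 47.5179) (0, 47.8109) (0, 0) (26.1337, 0)]  |A|=1330.0284
5. ⊥bis P0·P4 via (38.25,46.695): [(31.0866, 33.5929) (21.4503, 47.5179) (0, 47.8109) (0, 0) (26.1337, 0)]  |A|=1330.0284
6. canonical 5-gon: [(31.0866, 33.5929) (21.4503, 47.5179) (0, 47.8109) (0, 0) (26.1337, 0)]
7. shoelace: 1330.0284

Area of P0's cell: 1330.0284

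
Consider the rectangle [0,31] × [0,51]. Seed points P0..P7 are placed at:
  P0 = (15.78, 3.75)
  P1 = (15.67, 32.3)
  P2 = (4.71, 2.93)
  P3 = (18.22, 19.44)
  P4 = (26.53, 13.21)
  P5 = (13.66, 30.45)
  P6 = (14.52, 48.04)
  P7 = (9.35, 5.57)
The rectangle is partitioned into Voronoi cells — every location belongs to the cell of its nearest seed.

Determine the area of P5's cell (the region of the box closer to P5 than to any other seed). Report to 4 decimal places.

1. box [0,31]×[0,51]: [(0, 0) (31, 0) (31, 51) (0, 51)]
2. ⊥bis P5·P0 via (14.72,17.1): [(0, 15.9312) (31, 18.3926) (31, 51) (0, 51)]  |A|=1048.9801
3. ⊥bis P5·P1 via (14.665,31.375): [(0, 47.3083) (0, 15.9312) (26.9126, 18.0681)]  |A|=422.2203
4. ⊥bis P5·P2 via (9.185,16.69): [(0, 47.3083) (0, 19.6771) (9.2579, 16.6663) (26.9126, 18.0681)]  |A|=404.8808
5. ⊥bis P5·P3 via (15.94,24.945): [(19.3017, 26.3373) (0, 47.3083) (0, 19.6771) (1.8042, 19.0904)]  |A|=278.335
6. ⊥bis P5·P4 via (20.095,21.83): [(19.3017, 26.3373) (0, 47.3083) (0, 19.6771) (1.8042, 19.0904)]  |A|=278.335
7. ⊥bis P5·P6 via (14.09,39.245): [(19.3017, 26.3373) (7.1072, 39.5864) (0, 39.9339) (0, 19.6771) (1.8042, 19.0904)]  |A|=252.129
8. ⊥bis P5·P7 via (11.505,18.01): [(2.8258, 19.5135) (19.3017, 26.3373) (7.1072, 39.5864) (0, 39.9339) (0, 20.003)]  |A|=250.9871
9. canonical 5-gon: [(2.8258, 19.5135) (19.3017, 26.3373) (7.1072, 39.5864) (0, 39.9339) (0, 20.003)]
10. shoelace: 250.9871

Area of P5's cell: 250.9871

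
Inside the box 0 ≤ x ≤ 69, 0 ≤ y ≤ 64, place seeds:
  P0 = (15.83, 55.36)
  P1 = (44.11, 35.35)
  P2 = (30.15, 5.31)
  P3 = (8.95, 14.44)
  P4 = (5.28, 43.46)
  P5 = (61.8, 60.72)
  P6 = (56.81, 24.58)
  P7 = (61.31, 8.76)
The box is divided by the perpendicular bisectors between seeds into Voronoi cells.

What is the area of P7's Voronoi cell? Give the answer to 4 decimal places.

Area of P7's cell: 375.7841

1. box [0,69]×[0,64]: [(0, 0) (69, 0) (69, 64) (0, 64)]
2. ⊥bis P7·P0 via (38.57,32.06): [(5.7205, 0) (69, 0) (69, 61.7586)]  |A|=1954.0283
3. ⊥bis P7·P1 via (52.71,22.055): [(18.6145, 0) (69, 0) (69, 32.5923)]  |A|=821.0907
4. ⊥bis P7·P2 via (45.73,7.035): [(44.6446, 16.8378) (46.5089, 0) (69, 0) (69, 32.5923)]  |A|=586.2499
5. ⊥bis P7·P3 via (35.13,11.6): [(44.6446, 16.8378) (46.5089, 0) (69, 0) (69, 32.5923)]  |A|=586.2499
6. ⊥bis P7·P4 via (33.295,26.11): [(44.6446, 16.8378) (46.5089, 0) (69, 0) (69, 32.5923)]  |A|=586.2499
7. ⊥bis P7·P5 via (61.555,34.74): [(44.6446, 16.8378) (46.5089, 0) (69, 0) (69, 32.5923)]  |A|=586.2499
8. ⊥bis P7·P6 via (59.06,16.67): [(45.1028, 12.6999) (46.5089, 0) (69, 0) (69, 19.4974)]  |A|=375.7841
9. canonical 4-gon: [(45.1028, 12.6999) (46.5089, 0) (69, 0) (69, 19.4974)]
10. shoelace: 375.7841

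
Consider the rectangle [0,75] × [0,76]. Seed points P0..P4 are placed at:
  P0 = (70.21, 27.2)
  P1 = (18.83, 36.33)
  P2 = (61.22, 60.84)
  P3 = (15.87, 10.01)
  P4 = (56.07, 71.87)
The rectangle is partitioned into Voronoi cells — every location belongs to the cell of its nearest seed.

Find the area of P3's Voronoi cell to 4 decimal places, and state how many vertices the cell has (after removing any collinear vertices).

1. box [0,75]×[0,76]: [(0, 0) (75, 0) (75, 76) (0, 76)]
2. ⊥bis P3·P0 via (43.04,18.605): [(0, 0) (48.9255, 0) (24.8836, 76) (0, 76)]  |A|=2804.7462
3. ⊥bis P3·P1 via (17.35,23.17): [(0, 25.1212) (0, 0) (48.9255, 0) (42.4903, 20.3427)]  |A|=1031.3421
4. ⊥bis P3·P2 via (38.545,35.425): [(0, 25.1212) (0, 0) (48.9255, 0) (42.4903, 20.3427)]  |A|=1031.3421
5. ⊥bis P3·P4 via (35.97,40.94): [(0, 25.1212) (0, 0) (48.9255, 0) (42.4903, 20.3427)]  |A|=1031.3421
6. canonical 4-gon: [(0, 25.1212) (0, 0) (48.9255, 0) (42.4903, 20.3427)]
7. shoelace: 1031.3421

Area of P3's cell: 1031.3421 (4 vertices)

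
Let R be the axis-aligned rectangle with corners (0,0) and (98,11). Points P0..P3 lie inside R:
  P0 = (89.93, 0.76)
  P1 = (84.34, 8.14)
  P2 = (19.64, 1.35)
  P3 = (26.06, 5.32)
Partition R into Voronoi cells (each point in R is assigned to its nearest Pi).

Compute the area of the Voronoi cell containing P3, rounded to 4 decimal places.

Area of P3's cell: 371.2314

1. box [0,98]×[0,11]: [(0, 0) (98, 0) (98, 11) (0, 11)]
2. ⊥bis P3·P0 via (57.995,3.04): [(0, 0) (57.778, 0) (58.5633, 11) (0, 11)]  |A|=639.8769
3. ⊥bis P3·P1 via (55.2,6.73): [(0, 0) (55.5256, 0) (54.9934, 11) (0, 11)]  |A|=607.8547
4. ⊥bis P3·P2 via (22.85,3.335): [(24.9123, 0) (55.5256, 0) (54.9934, 11) (18.1101, 11)]  |A|=371.2314
5. canonical 4-gon: [(24.9123, 0) (55.5256, 0) (54.9934, 11) (18.1101, 11)]
6. shoelace: 371.2314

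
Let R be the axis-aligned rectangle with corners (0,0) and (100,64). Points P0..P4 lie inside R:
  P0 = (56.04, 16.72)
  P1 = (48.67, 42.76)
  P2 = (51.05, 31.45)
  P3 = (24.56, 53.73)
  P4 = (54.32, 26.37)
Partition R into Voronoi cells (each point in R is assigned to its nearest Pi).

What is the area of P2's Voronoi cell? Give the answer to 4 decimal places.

Area of P2's cell: 568.6417

1. box [0,100]×[0,64]: [(0, 0) (100, 0) (100, 64) (0, 64)]
2. ⊥bis P2·P0 via (53.545,24.085): [(0, 5.9459) (100, 39.8223) (100, 64) (0, 64)]  |A|=4111.592
3. ⊥bis P2·P1 via (49.86,37.105): [(0, 26.6128) (0, 5.9459) (100, 39.8223) (100, 47.6561)]  |A|=1425.0381
4. ⊥bis P2·P3 via (37.805,42.59): [(29.6072, 32.8431) (9.7677, 9.2548) (100, 39.8223) (100, 47.6561)]  |A|=1036.7152
5. ⊥bis P2·P4 via (52.685,28.91): [(72.9715, 41.9684) (29.6072, 32.8431) (9.7677, 9.2548) (35.9066, 18.1097)]  |A|=568.6417
6. canonical 4-gon: [(72.9715, 41.9684) (29.6072, 32.8431) (9.7677, 9.2548) (35.9066, 18.1097)]
7. shoelace: 568.6417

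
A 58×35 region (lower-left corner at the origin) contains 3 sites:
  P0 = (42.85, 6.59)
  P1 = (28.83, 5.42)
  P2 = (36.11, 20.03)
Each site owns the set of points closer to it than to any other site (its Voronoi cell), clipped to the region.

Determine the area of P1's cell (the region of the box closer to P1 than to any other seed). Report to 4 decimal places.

Area of P1's cell: 716.3061

1. box [0,58]×[0,35]: [(0, 0) (58, 0) (58, 35) (0, 35)]
2. ⊥bis P1·P0 via (35.84,6.005): [(0, 0) (36.3411, 0) (33.4203, 35) (0, 35)]  |A|=1220.8251
3. ⊥bis P1·P2 via (32.47,12.725): [(0, 28.9044) (0, 0) (36.3411, 0) (35.4011, 11.2645)]  |A|=716.3061
4. canonical 4-gon: [(0, 28.9044) (0, 0) (36.3411, 0) (35.4011, 11.2645)]
5. shoelace: 716.3061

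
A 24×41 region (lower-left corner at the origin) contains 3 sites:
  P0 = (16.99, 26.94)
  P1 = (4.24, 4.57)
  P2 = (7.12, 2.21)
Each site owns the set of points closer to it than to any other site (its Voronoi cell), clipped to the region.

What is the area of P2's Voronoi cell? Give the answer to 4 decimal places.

Area of P2's cell: 193.1624

1. box [0,24]×[0,41]: [(0, 0) (24, 0) (24, 41) (0, 41)]
2. ⊥bis P2·P0 via (12.055,14.575): [(0, 19.3863) (0, 0) (24, 0) (24, 9.8076)]  |A|=350.3268
3. ⊥bis P2·P1 via (5.68,3.39): [(14.1578, 13.7358) (2.9021, 0) (24, 0) (24, 9.8076)]  |A|=193.1624
4. canonical 4-gon: [(14.1578, 13.7358) (2.9021, 0) (24, 0) (24, 9.8076)]
5. shoelace: 193.1624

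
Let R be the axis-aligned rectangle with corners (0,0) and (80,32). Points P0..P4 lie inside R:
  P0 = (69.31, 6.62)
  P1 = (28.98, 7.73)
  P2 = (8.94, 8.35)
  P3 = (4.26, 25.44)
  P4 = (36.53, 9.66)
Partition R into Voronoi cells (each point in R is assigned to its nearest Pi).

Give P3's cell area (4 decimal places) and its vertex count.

Area of P3's cell: 324.1350 (5 vertices)

1. box [0,80]×[0,32]: [(0, 0) (80, 0) (80, 32) (0, 32)]
2. ⊥bis P3·P0 via (36.785,16.03): [(0, 0) (32.1473, 0) (41.4054, 32) (0, 32)]  |A|=1176.8423
3. ⊥bis P3·P1 via (16.62,16.585): [(0, 0) (4.7381, 0) (27.6637, 32) (0, 32)]  |A|=518.4285
4. ⊥bis P3·P2 via (6.6,16.895): [(0, 15.0876) (19.3419, 20.3843) (27.6637, 32) (0, 32)]  |A|=324.2253
5. ⊥bis P3·P4 via (20.395,17.55): [(0, 15.0876) (19.3419, 20.3843) (27.0253, 31.109) (27.461, 32) (0, 32)]  |A|=324.135
6. canonical 5-gon: [(0, 15.0876) (19.3419, 20.3843) (27.0253, 31.109) (27.461, 32) (0, 32)]
7. shoelace: 324.135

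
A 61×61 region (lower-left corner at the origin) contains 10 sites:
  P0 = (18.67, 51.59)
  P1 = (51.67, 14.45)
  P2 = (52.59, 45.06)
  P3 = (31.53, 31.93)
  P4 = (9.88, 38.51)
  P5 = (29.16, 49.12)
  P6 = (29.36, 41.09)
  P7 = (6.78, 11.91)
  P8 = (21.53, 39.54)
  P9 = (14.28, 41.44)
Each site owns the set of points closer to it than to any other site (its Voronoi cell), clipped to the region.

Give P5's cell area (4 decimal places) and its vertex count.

1. box [0,61]×[0,61]: [(0, 0) (61, 0) (61, 61) (0, 61)]
2. ⊥bis P5·P0 via (23.915,50.355): [(12.0583, 0) (61, 0) (61, 61) (26.4215, 61)]  |A|=2547.3664
3. ⊥bis P5·P1 via (40.415,31.785): [(15.7757, 15.7876) (61, 45.1501) (61, 61) (26.4215, 61)]  |A|=1140.0896
4. ⊥bis P5·P2 via (40.875,47.09): [(15.7757, 15.7876) (37.945, 30.1813) (43.2854, 61) (26.4215, 61)]  |A|=684.4094
5. ⊥bis P5·P3 via (30.345,40.525): [(21.307, 39.2789) (39.9673, 41.8516) (43.2854, 61) (26.4215, 61)]  |A|=357.5393
6. ⊥bis P5·P4 via (19.52,43.815): [(21.5195, 40.1815) (21.9662, 39.3698) (39.9673, 41.8516) (43.2854, 61) (26.4215, 61)]  |A|=357.2515
7. ⊥bis P5·P6 via (29.26,45.105): [(22.64, 44.9401) (40.5799, 45.3869) (43.2854, 61) (26.4215, 61)]  |A|=274.8596
8. ⊥bis P5·P7 via (17.97,30.515): [(22.64, 44.9401) (40.5799, 45.3869) (43.2854, 61) (26.4215, 61)]  |A|=274.8596
9. ⊥bis P5·P8 via (25.345,44.33): [(22.9462, 46.2405) (24.5202, 44.9869) (40.5799, 45.3869) (43.2854, 61) (26.4215, 61)]  |A|=273.6443
10. ⊥bis P5·P9 via (21.72,45.28): [(22.9462, 46.2405) (24.5202, 44.9869) (40.5799, 45.3869) (43.2854, 61) (26.4215, 61)]  |A|=273.6443
11. canonical 5-gon: [(22.9462, 46.2405) (24.5202, 44.9869) (40.5799, 45.3869) (43.2854, 61) (26.4215, 61)]
12. shoelace: 273.6443

Area of P5's cell: 273.6443 (5 vertices)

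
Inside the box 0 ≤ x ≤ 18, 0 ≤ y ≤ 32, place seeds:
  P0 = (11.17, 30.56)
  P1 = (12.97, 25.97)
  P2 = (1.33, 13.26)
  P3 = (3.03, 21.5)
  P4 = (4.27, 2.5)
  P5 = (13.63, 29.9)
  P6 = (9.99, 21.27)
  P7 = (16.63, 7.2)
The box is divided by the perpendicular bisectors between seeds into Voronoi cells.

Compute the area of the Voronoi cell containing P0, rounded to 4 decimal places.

Area of P0's cell: 44.2962

1. box [0,18]×[0,32]: [(0, 0) (18, 0) (18, 32) (0, 32)]
2. ⊥bis P0·P1 via (12.07,28.265): [(0, 23.5317) (18, 30.5905) (18, 32) (0, 32)]  |A|=88.9006
3. ⊥bis P0·P2 via (6.25,21.91): [(0, 25.4649) (2.0118, 24.3206) (18, 30.5905) (18, 32) (0, 32)]  |A|=86.9559
4. ⊥bis P0·P3 via (7.1,26.03): [(6.8784, 26.2291) (18, 30.5905) (18, 32) (0.4553, 32)]  |A|=58.4626
5. ⊥bis P0·P4 via (7.72,16.53): [(6.8784, 26.2291) (18, 30.5905) (18, 32) (0.4553, 32)]  |A|=58.4626
6. ⊥bis P0·P5 via (12.4,30.23): [(6.8784, 26.2291) (11.8496, 28.1786) (12.8749, 32) (0.4553, 32)]  |A|=44.3355
7. ⊥bis P0·P6 via (10.58,25.915): [(6.6761, 26.4109) (7.1791, 26.347) (11.8496, 28.1786) (12.8749, 32) (0.4553, 32)]  |A|=44.2962
8. ⊥bis P0·P7 via (13.9,18.88): [(6.6761, 26.4109) (7.1791, 26.347) (11.8496, 28.1786) (12.8749, 32) (0.4553, 32)]  |A|=44.2962
9. canonical 5-gon: [(6.6761, 26.4109) (7.1791, 26.347) (11.8496, 28.1786) (12.8749, 32) (0.4553, 32)]
10. shoelace: 44.2962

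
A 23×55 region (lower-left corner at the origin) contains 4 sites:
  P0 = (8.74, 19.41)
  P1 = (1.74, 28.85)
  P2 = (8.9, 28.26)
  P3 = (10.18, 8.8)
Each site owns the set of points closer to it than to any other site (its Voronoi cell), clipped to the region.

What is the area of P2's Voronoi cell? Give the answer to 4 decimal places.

Area of P2's cell: 524.7827

1. box [0,23]×[0,55]: [(0, 0) (23, 0) (23, 55) (0, 55)]
2. ⊥bis P2·P0 via (8.82,23.835): [(0, 23.9945) (23, 23.5786) (23, 55) (0, 55)]  |A|=717.9094
3. ⊥bis P2·P1 via (5.32,28.555): [(4.9368, 23.9052) (23, 23.5786) (23, 55) (7.4991, 55)]  |A|=524.7827
4. ⊥bis P2·P3 via (9.54,18.53): [(4.9368, 23.9052) (23, 23.5786) (23, 55) (7.4991, 55)]  |A|=524.7827
5. canonical 4-gon: [(4.9368, 23.9052) (23, 23.5786) (23, 55) (7.4991, 55)]
6. shoelace: 524.7827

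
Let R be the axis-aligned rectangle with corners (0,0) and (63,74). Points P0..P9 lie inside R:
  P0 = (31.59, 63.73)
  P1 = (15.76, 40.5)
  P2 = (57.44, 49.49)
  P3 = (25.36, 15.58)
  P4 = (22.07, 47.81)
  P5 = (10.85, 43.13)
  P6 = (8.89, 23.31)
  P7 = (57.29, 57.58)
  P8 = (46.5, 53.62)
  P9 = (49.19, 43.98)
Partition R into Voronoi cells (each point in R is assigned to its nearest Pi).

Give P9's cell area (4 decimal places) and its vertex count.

Area of P9's cell: 700.2780 (5 vertices)

1. box [0,63]×[0,74]: [(0, 0) (63, 0) (63, 74) (0, 74)]
2. ⊥bis P9·P0 via (40.39,53.855): [(0, 17.8619) (0, 0) (63, 0) (63, 74) (62.9959, 74)]  |A|=2893.7646
3. ⊥bis P9·P1 via (32.475,42.24): [(32.0405, 46.4144) (36.8721, 0) (63, 0) (63, 74) (62.9959, 74)]  |A|=1751.915
4. ⊥bis P9·P2 via (53.315,46.735): [(45.5115, 58.419) (32.0405, 46.4144) (36.8721, 0) (63, 0) (63, 32.2339)]  |A|=1386.6698
5. ⊥bis P9·P3 via (37.275,29.78): [(45.5115, 58.419) (32.0405, 46.4144) (33.4368, 33.0006) (63, 8.1946) (63, 32.2339)]  |A|=834.4236
6. ⊥bis P9·P4 via (35.63,45.895): [(45.5115, 58.419) (36.2307, 50.1485) (33.7696, 32.7214) (63, 8.1946) (63, 32.2339)]  |A|=800.4699
7. ⊥bis P9·P5 via (30.02,43.555): [(45.5115, 58.419) (36.2307, 50.1485) (33.7696, 32.7214) (63, 8.1946) (63, 32.2339)]  |A|=800.4699
8. ⊥bis P9·P6 via (29.04,33.645): [(45.5115, 58.419) (36.2307, 50.1485) (33.7696, 32.7214) (63, 8.1946) (63, 32.2339)]  |A|=800.4699
9. ⊥bis P9·P7 via (53.24,50.78): [(48.8785, 53.3776) (43.4695, 56.5992) (36.2307, 50.1485) (33.7696, 32.7214) (63, 8.1946) (63, 32.2339)]  |A|=792.259
10. ⊥bis P9·P8 via (47.845,48.8): [(51.2932, 49.7622) (35.556, 45.3708) (33.7696, 32.7214) (63, 8.1946) (63, 32.2339)]  |A|=700.278
11. canonical 5-gon: [(51.2932, 49.7622) (35.556, 45.3708) (33.7696, 32.7214) (63, 8.1946) (63, 32.2339)]
12. shoelace: 700.278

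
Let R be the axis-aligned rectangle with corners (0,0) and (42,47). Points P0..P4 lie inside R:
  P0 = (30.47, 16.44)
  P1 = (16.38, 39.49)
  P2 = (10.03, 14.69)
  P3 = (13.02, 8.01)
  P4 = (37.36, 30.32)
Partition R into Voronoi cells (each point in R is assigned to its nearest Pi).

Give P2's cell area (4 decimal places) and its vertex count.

Area of P2's cell: 343.2622 (4 vertices)

1. box [0,42]×[0,47]: [(0, 0) (42, 0) (42, 47) (0, 47)]
2. ⊥bis P2·P0 via (20.25,15.565): [(0, 0) (21.5826, 0) (17.5586, 47) (0, 47)]  |A|=919.8198
3. ⊥bis P2·P1 via (13.205,27.09): [(0, 30.4711) (0, 0) (21.5826, 0) (19.3991, 25.504)]  |A|=570.7773
4. ⊥bis P2·P3 via (11.525,11.35): [(0, 30.4711) (0, 6.1914) (20.2755, 15.2668) (19.3991, 25.504)]  |A|=343.2622
5. ⊥bis P2·P4 via (23.695,22.505): [(0, 30.4711) (0, 6.1914) (20.2755, 15.2668) (19.3991, 25.504)]  |A|=343.2622
6. canonical 4-gon: [(0, 30.4711) (0, 6.1914) (20.2755, 15.2668) (19.3991, 25.504)]
7. shoelace: 343.2622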